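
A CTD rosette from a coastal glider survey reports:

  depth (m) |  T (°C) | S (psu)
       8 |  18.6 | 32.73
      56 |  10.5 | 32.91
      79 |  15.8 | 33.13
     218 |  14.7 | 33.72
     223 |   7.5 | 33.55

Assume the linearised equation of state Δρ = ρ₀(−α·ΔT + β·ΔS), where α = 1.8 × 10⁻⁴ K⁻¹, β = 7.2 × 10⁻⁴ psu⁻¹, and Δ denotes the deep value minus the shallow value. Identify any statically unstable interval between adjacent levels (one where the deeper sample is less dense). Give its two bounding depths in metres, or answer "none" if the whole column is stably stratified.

56–79 m

Evaluate Δρ/ρ₀ = −αΔT + βΔS across each adjacent pair:
  8–56 m: −αΔT+βΔS = −(1.8 × 10⁻⁴)(-8.1)+(7.2 × 10⁻⁴)(+0.18) = 1.6 × 10⁻³ → stable
  56–79 m: −αΔT+βΔS = −(1.8 × 10⁻⁴)(+5.3)+(7.2 × 10⁻⁴)(+0.22) = -8.0 × 10⁻⁴ → UNSTABLE
  79–218 m: −αΔT+βΔS = −(1.8 × 10⁻⁴)(-1.1)+(7.2 × 10⁻⁴)(+0.59) = 6.2 × 10⁻⁴ → stable
  218–223 m: −αΔT+βΔS = −(1.8 × 10⁻⁴)(-7.2)+(7.2 × 10⁻⁴)(-0.17) = 1.2 × 10⁻³ → stable
The 56–79 m interval has Δρ < 0: lighter water underlies denser water.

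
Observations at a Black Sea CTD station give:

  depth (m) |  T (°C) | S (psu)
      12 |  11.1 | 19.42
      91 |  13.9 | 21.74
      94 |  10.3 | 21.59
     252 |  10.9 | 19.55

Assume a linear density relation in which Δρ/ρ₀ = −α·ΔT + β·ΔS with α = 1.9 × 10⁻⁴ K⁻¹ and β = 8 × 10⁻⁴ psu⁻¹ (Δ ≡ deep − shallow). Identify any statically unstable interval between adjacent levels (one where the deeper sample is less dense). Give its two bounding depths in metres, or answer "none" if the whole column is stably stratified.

Evaluate Δρ/ρ₀ = −αΔT + βΔS across each adjacent pair:
  12–91 m: −αΔT+βΔS = −(1.9 × 10⁻⁴)(+2.8)+(8 × 10⁻⁴)(+2.32) = 1.3 × 10⁻³ → stable
  91–94 m: −αΔT+βΔS = −(1.9 × 10⁻⁴)(-3.6)+(8 × 10⁻⁴)(-0.15) = 5.6 × 10⁻⁴ → stable
  94–252 m: −αΔT+βΔS = −(1.9 × 10⁻⁴)(+0.6)+(8 × 10⁻⁴)(-2.04) = -1.7 × 10⁻³ → UNSTABLE
The 94–252 m interval has Δρ < 0: lighter water underlies denser water.

94–252 m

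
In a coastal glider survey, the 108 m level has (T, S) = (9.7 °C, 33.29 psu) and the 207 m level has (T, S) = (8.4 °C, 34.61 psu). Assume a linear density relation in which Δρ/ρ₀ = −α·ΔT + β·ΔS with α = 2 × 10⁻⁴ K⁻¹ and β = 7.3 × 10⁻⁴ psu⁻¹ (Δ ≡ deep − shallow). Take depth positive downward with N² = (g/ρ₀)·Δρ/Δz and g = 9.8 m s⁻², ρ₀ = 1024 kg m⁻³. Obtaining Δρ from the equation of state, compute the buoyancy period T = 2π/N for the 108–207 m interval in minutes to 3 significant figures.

9.52 min

ΔT = -1.3 K, ΔS = +1.32 psu (deep − shallow).
Δρ/ρ₀ = −αΔT + βΔS = 2.60 × 10⁻⁴ + 9.636 × 10⁻⁴ = 1.2236 × 10⁻³, so Δρ ≈ 1.253 kg m⁻³.
N² = (g/ρ₀)·Δρ/Δz = g·(Δρ/ρ₀)/Δz = 9.8 × 1.2236 × 10⁻³ / 99 = 1.2112 × 10⁻⁴ s⁻².
N = √(1.2112 × 10⁻⁴) = 0.011005 rad s⁻¹ → T = 2π/N = 570.94 s = 9.5157 min ≈ 9.52 min.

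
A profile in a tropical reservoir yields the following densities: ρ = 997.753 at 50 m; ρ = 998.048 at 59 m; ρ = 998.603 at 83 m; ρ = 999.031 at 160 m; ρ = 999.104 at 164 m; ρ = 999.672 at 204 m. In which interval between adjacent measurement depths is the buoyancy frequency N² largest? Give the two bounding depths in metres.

50–59 m

Compute the density gradient over each adjacent pair:
  50–59 m: Δρ/Δz = 0.295/9 = 0.033 kg m⁻⁴
  59–83 m: Δρ/Δz = 0.555/24 = 0.023 kg m⁻⁴
  83–160 m: Δρ/Δz = 0.428/77 = 5.6 × 10⁻³ kg m⁻⁴
  160–164 m: Δρ/Δz = 0.073/4 = 0.018 kg m⁻⁴
  164–204 m: Δρ/Δz = 0.568/40 = 0.014 kg m⁻⁴
The largest gradient is in the 50–59 m interval — the pycnocline.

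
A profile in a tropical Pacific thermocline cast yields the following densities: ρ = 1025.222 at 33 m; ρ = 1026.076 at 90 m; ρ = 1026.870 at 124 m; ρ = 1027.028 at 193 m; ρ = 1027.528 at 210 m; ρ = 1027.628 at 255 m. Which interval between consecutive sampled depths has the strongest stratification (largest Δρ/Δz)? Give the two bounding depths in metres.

Compute the density gradient over each adjacent pair:
  33–90 m: Δρ/Δz = 0.854/57 = 0.015 kg m⁻⁴
  90–124 m: Δρ/Δz = 0.794/34 = 0.023 kg m⁻⁴
  124–193 m: Δρ/Δz = 0.158/69 = 2.3 × 10⁻³ kg m⁻⁴
  193–210 m: Δρ/Δz = 0.500/17 = 0.029 kg m⁻⁴
  210–255 m: Δρ/Δz = 0.100/45 = 2.2 × 10⁻³ kg m⁻⁴
The largest gradient is in the 193–210 m interval — the pycnocline.

193–210 m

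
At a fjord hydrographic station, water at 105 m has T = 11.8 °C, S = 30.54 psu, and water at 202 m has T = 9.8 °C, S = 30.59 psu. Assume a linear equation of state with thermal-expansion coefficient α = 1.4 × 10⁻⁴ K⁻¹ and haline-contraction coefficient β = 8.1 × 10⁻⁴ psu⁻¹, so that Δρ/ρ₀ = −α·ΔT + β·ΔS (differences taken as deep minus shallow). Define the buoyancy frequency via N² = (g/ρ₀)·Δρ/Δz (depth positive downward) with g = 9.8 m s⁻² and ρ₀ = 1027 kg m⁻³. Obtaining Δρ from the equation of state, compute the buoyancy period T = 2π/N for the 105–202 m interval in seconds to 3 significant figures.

1.10 × 10³ s

ΔT = -2.0 K, ΔS = +0.05 psu (deep − shallow).
Δρ/ρ₀ = −αΔT + βΔS = 2.80 × 10⁻⁴ + 4.05 × 10⁻⁵ = 3.205 × 10⁻⁴, so Δρ ≈ 0.3292 kg m⁻³.
N² = (g/ρ₀)·Δρ/Δz = g·(Δρ/ρ₀)/Δz = 9.8 × 3.205 × 10⁻⁴ / 97 = 3.2380 × 10⁻⁵ s⁻².
N = √(3.2380 × 10⁻⁵) = 5.6903 × 10⁻³ rad s⁻¹ → T = 2π/N = 1.1042 × 10³ s ≈ 1.10 × 10³ s.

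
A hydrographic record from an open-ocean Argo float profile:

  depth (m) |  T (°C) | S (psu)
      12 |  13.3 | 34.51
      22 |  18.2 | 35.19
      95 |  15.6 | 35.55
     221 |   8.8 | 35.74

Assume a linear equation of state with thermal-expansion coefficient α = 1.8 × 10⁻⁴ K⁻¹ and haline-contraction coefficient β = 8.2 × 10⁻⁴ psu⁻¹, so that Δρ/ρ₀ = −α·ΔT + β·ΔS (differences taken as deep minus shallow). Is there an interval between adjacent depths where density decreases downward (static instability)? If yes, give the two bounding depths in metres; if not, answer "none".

12–22 m

Evaluate Δρ/ρ₀ = −αΔT + βΔS across each adjacent pair:
  12–22 m: −αΔT+βΔS = −(1.8 × 10⁻⁴)(+4.9)+(8.2 × 10⁻⁴)(+0.68) = -3.2 × 10⁻⁴ → UNSTABLE
  22–95 m: −αΔT+βΔS = −(1.8 × 10⁻⁴)(-2.6)+(8.2 × 10⁻⁴)(+0.36) = 7.6 × 10⁻⁴ → stable
  95–221 m: −αΔT+βΔS = −(1.8 × 10⁻⁴)(-6.8)+(8.2 × 10⁻⁴)(+0.19) = 1.4 × 10⁻³ → stable
The 12–22 m interval has Δρ < 0: lighter water underlies denser water.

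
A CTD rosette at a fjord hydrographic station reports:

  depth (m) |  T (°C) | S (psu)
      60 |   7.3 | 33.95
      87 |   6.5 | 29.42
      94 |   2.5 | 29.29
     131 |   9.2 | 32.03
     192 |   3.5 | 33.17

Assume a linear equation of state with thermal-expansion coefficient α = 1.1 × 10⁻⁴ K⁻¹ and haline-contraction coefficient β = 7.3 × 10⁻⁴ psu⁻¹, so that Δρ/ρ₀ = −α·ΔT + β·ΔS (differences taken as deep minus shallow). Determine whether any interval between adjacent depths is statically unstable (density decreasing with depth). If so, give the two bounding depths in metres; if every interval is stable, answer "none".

60–87 m

Evaluate Δρ/ρ₀ = −αΔT + βΔS across each adjacent pair:
  60–87 m: −αΔT+βΔS = −(1.1 × 10⁻⁴)(-0.8)+(7.3 × 10⁻⁴)(-4.53) = -3.2 × 10⁻³ → UNSTABLE
  87–94 m: −αΔT+βΔS = −(1.1 × 10⁻⁴)(-4.0)+(7.3 × 10⁻⁴)(-0.13) = 3.5 × 10⁻⁴ → stable
  94–131 m: −αΔT+βΔS = −(1.1 × 10⁻⁴)(+6.7)+(7.3 × 10⁻⁴)(+2.74) = 1.3 × 10⁻³ → stable
  131–192 m: −αΔT+βΔS = −(1.1 × 10⁻⁴)(-5.7)+(7.3 × 10⁻⁴)(+1.14) = 1.5 × 10⁻³ → stable
The 60–87 m interval has Δρ < 0: lighter water underlies denser water.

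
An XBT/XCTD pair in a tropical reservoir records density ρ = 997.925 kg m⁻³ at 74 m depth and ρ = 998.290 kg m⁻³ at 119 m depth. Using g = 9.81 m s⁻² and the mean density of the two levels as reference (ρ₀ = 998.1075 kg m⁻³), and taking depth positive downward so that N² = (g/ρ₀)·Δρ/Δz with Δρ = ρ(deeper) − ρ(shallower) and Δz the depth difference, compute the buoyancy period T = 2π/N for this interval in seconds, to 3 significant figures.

Δρ = 998.290 − 997.925 = 0.365 kg m⁻³ over Δz = 119 − 74 = 45 m.
N² = (9.81/998.1075) × (0.365/45) = 7.9721 × 10⁻⁵ s⁻².
N = √(7.9721 × 10⁻⁵) = 8.9287 × 10⁻³ rad s⁻¹, so T = 2π/N = 703.71 s ≈ 704 s.

704 s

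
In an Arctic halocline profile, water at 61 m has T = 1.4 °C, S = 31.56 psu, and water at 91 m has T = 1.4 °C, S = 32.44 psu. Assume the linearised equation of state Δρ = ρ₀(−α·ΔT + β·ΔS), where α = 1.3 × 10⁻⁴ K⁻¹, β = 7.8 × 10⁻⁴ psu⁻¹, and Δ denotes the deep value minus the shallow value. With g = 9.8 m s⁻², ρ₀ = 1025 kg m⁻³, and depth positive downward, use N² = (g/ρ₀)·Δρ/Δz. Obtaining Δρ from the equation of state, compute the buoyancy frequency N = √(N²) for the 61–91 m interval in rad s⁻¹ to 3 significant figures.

ΔT = +0.0 K, ΔS = +0.88 psu (deep − shallow).
Δρ/ρ₀ = −αΔT + βΔS = 0 + 6.864 × 10⁻⁴ = 6.864 × 10⁻⁴, so Δρ ≈ 0.7036 kg m⁻³.
N² = (g/ρ₀)·Δρ/Δz = g·(Δρ/ρ₀)/Δz = 9.8 × 6.864 × 10⁻⁴ / 30 = 2.2422 × 10⁻⁴ s⁻².
N = √(2.2422 × 10⁻⁴) = 0.014974 rad s⁻¹ ≈ 0.0150 rad s⁻¹.

0.0150 rad s⁻¹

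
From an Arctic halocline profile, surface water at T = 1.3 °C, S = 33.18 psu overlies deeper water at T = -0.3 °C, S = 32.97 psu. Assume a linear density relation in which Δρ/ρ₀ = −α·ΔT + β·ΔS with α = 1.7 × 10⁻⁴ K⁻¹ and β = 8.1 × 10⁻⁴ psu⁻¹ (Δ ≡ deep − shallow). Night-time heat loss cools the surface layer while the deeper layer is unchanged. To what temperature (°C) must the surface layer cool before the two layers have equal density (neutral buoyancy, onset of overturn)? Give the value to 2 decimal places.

0.70 °C

Neutral buoyancy requires Δρ = 0, i.e. −α(T_deep − T_surf′) + β(S_deep − S_surf) = 0.
T_surf′ = T_deep − (β/α)·ΔS = -0.3 − (8.1 × 10⁻⁴/1.7 × 10⁻⁴)·(-0.21) = 0.7006 °C.
Cooling required: 1.3 − (0.7006) = 0.5994 °C.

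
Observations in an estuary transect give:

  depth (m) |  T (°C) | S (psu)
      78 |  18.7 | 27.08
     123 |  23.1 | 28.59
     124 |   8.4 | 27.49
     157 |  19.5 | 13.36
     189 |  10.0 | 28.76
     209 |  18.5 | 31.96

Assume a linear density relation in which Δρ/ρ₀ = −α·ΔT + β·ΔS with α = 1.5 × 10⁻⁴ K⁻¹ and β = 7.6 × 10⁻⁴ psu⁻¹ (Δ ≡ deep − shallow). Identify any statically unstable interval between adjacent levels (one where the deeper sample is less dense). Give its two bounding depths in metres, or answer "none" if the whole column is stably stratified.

124–157 m

Evaluate Δρ/ρ₀ = −αΔT + βΔS across each adjacent pair:
  78–123 m: −αΔT+βΔS = −(1.5 × 10⁻⁴)(+4.4)+(7.6 × 10⁻⁴)(+1.51) = 4.9 × 10⁻⁴ → stable
  123–124 m: −αΔT+βΔS = −(1.5 × 10⁻⁴)(-14.7)+(7.6 × 10⁻⁴)(-1.10) = 1.4 × 10⁻³ → stable
  124–157 m: −αΔT+βΔS = −(1.5 × 10⁻⁴)(+11.1)+(7.6 × 10⁻⁴)(-14.13) = -0.012 → UNSTABLE
  157–189 m: −αΔT+βΔS = −(1.5 × 10⁻⁴)(-9.5)+(7.6 × 10⁻⁴)(+15.40) = 0.013 → stable
  189–209 m: −αΔT+βΔS = −(1.5 × 10⁻⁴)(+8.5)+(7.6 × 10⁻⁴)(+3.20) = 1.2 × 10⁻³ → stable
The 124–157 m interval has Δρ < 0: lighter water underlies denser water.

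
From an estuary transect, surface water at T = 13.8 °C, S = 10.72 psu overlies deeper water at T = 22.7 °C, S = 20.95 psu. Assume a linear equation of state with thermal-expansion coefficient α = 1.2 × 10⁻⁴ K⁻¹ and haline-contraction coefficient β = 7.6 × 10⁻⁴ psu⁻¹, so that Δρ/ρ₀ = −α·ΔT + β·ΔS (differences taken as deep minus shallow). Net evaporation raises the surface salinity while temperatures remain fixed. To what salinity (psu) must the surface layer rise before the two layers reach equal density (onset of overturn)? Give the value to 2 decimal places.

Neutral buoyancy requires −α(T_deep − T_surf) + β(S_deep − S_surf′) = 0.
S_surf′ = S_deep − (α/β)·ΔT = 20.95 − (1.2 × 10⁻⁴/7.6 × 10⁻⁴)·(+8.9) = 19.5447 psu.
Increase required: 19.5447 − 10.72 = 8.8247 psu.

19.54 psu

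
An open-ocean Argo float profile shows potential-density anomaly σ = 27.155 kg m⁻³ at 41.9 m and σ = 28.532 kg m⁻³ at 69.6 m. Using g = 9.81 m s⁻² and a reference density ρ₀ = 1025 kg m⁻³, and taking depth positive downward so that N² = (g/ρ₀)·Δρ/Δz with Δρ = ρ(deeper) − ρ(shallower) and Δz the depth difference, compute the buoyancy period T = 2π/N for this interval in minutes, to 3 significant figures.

4.80 min

Δρ = 1028.532 − 1027.155 = 1.377 kg m⁻³ over Δz = 69.6 − 41.9 = 27.7 m.
N² = (9.81/1025) × (1.377/27.7) = 4.7577 × 10⁻⁴ s⁻².
N = √(4.7577 × 10⁻⁴) = 0.021812 rad s⁻¹, so T = 2π/N = 288.06 s = 4.8010 min ≈ 4.80 min.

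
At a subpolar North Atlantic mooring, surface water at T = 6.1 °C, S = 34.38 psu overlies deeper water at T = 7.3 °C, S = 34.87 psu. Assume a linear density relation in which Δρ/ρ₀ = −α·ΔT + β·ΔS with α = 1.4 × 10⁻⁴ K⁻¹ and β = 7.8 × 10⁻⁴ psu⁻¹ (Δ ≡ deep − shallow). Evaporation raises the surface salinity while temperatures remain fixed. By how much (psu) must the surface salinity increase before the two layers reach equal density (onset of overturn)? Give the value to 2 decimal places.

0.27 psu

Neutral buoyancy requires −α(T_deep − T_surf) + β(S_deep − S_surf′) = 0.
S_surf′ = S_deep − (α/β)·ΔT = 34.87 − (1.4 × 10⁻⁴/7.8 × 10⁻⁴)·(+1.2) = 34.6546 psu.
Increase required: 34.6546 − 34.38 = 0.2746 psu.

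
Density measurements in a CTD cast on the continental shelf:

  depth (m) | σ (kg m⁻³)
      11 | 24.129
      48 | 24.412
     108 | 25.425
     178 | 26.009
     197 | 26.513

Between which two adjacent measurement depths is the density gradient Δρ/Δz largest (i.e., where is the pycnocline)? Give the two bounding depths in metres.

Compute the density gradient over each adjacent pair:
  11–48 m: Δρ/Δz = 0.283/37 = 7.6 × 10⁻³ kg m⁻⁴
  48–108 m: Δρ/Δz = 1.013/60 = 0.017 kg m⁻⁴
  108–178 m: Δρ/Δz = 0.584/70 = 8.3 × 10⁻³ kg m⁻⁴
  178–197 m: Δρ/Δz = 0.504/19 = 0.027 kg m⁻⁴
The largest gradient is in the 178–197 m interval — the pycnocline.

178–197 m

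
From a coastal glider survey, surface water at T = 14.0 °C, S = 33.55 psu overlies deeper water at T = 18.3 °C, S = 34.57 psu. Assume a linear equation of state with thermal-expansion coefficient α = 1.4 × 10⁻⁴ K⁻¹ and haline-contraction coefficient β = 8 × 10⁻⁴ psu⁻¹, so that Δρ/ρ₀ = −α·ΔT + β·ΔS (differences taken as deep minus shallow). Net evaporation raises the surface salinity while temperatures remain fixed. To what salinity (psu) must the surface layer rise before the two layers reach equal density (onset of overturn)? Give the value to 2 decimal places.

Neutral buoyancy requires −α(T_deep − T_surf) + β(S_deep − S_surf′) = 0.
S_surf′ = S_deep − (α/β)·ΔT = 34.57 − (1.4 × 10⁻⁴/8 × 10⁻⁴)·(+4.3) = 33.8175 psu.
Increase required: 33.8175 − 33.55 = 0.2675 psu.

33.82 psu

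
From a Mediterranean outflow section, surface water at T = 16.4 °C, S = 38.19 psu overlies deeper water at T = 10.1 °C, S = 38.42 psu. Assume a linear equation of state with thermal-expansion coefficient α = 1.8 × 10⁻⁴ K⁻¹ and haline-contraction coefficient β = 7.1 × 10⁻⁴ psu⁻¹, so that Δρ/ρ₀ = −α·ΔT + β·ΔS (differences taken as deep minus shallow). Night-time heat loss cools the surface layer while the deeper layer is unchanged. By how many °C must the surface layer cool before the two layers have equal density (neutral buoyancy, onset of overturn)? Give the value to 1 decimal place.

7.2 °C

Neutral buoyancy requires Δρ = 0, i.e. −α(T_deep − T_surf′) + β(S_deep − S_surf) = 0.
T_surf′ = T_deep − (β/α)·ΔS = 10.1 − (7.1 × 10⁻⁴/1.8 × 10⁻⁴)·(+0.23) = 9.193 °C.
Cooling required: 16.4 − (9.193) = 7.207 °C.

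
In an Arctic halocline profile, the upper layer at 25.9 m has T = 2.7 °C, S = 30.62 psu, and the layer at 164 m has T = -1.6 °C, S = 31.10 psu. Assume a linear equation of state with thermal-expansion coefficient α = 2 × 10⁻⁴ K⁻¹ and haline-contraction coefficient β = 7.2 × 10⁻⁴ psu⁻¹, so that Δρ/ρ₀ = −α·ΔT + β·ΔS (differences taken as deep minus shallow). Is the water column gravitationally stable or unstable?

stable

ΔT = -1.6 − 2.7 = -4.3 K and ΔS = 31.10 − 30.62 = +0.48 psu (deep − shallow).
−αΔT = 8.60 × 10⁻⁴; βΔS = 3.456 × 10⁻⁴; sum Δρ/ρ₀ = 1.2056 × 10⁻³.
Δρ/ρ₀ > 0, so Δρ > 0: deeper water is denser → statically stable.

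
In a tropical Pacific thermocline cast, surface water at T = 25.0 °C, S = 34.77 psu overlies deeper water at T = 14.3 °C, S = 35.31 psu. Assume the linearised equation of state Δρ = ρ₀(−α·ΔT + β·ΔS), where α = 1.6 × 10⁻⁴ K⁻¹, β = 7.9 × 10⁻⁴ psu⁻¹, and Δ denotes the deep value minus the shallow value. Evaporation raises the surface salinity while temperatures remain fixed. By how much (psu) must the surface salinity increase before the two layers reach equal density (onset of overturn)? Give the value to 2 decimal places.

2.71 psu

Neutral buoyancy requires −α(T_deep − T_surf) + β(S_deep − S_surf′) = 0.
S_surf′ = S_deep − (α/β)·ΔT = 35.31 − (1.6 × 10⁻⁴/7.9 × 10⁻⁴)·(-10.7) = 37.4771 psu.
Increase required: 37.4771 − 34.77 = 2.7071 psu.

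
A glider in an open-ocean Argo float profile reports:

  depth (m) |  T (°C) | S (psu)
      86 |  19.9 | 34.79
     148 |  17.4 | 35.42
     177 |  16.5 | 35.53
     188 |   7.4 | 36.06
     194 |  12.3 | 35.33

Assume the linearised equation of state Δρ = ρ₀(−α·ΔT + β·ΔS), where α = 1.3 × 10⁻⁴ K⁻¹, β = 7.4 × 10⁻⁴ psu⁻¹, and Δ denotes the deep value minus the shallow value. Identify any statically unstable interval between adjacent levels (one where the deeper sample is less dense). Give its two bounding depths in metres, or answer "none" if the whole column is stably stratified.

Evaluate Δρ/ρ₀ = −αΔT + βΔS across each adjacent pair:
  86–148 m: −αΔT+βΔS = −(1.3 × 10⁻⁴)(-2.5)+(7.4 × 10⁻⁴)(+0.63) = 7.9 × 10⁻⁴ → stable
  148–177 m: −αΔT+βΔS = −(1.3 × 10⁻⁴)(-0.9)+(7.4 × 10⁻⁴)(+0.11) = 2.0 × 10⁻⁴ → stable
  177–188 m: −αΔT+βΔS = −(1.3 × 10⁻⁴)(-9.1)+(7.4 × 10⁻⁴)(+0.53) = 1.6 × 10⁻³ → stable
  188–194 m: −αΔT+βΔS = −(1.3 × 10⁻⁴)(+4.9)+(7.4 × 10⁻⁴)(-0.73) = -1.2 × 10⁻³ → UNSTABLE
The 188–194 m interval has Δρ < 0: lighter water underlies denser water.

188–194 m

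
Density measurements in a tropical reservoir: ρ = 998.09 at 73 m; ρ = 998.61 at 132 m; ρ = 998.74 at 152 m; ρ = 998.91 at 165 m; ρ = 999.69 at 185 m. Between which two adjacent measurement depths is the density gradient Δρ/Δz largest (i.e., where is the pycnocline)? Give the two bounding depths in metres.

165–185 m

Compute the density gradient over each adjacent pair:
  73–132 m: Δρ/Δz = 0.52/59 = 8.8 × 10⁻³ kg m⁻⁴
  132–152 m: Δρ/Δz = 0.13/20 = 6.5 × 10⁻³ kg m⁻⁴
  152–165 m: Δρ/Δz = 0.17/13 = 0.013 kg m⁻⁴
  165–185 m: Δρ/Δz = 0.78/20 = 0.039 kg m⁻⁴
The largest gradient is in the 165–185 m interval — the pycnocline.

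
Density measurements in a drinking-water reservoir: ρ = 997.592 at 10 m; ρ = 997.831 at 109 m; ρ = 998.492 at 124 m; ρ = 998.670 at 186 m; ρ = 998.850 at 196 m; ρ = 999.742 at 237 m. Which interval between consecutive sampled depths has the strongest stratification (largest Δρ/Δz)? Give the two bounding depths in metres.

Compute the density gradient over each adjacent pair:
  10–109 m: Δρ/Δz = 0.239/99 = 2.4 × 10⁻³ kg m⁻⁴
  109–124 m: Δρ/Δz = 0.661/15 = 0.044 kg m⁻⁴
  124–186 m: Δρ/Δz = 0.178/62 = 2.9 × 10⁻³ kg m⁻⁴
  186–196 m: Δρ/Δz = 0.180/10 = 0.018 kg m⁻⁴
  196–237 m: Δρ/Δz = 0.892/41 = 0.022 kg m⁻⁴
The largest gradient is in the 109–124 m interval — the pycnocline.

109–124 m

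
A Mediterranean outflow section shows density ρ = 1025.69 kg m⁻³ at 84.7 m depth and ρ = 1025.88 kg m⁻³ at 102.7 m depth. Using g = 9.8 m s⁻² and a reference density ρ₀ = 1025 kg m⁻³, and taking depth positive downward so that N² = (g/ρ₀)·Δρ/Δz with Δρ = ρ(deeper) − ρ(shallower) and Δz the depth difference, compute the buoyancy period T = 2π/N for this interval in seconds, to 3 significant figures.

625 s

Δρ = 1025.88 − 1025.69 = 0.19 kg m⁻³ over Δz = 102.7 − 84.7 = 18 m.
N² = (9.8/1025) × (0.19/18) = 1.0092 × 10⁻⁴ s⁻².
N = √(1.0092 × 10⁻⁴) = 0.010046 rad s⁻¹, so T = 2π/N = 625.44 s ≈ 625 s.
Since Δρ > 0 the layer is stably stratified.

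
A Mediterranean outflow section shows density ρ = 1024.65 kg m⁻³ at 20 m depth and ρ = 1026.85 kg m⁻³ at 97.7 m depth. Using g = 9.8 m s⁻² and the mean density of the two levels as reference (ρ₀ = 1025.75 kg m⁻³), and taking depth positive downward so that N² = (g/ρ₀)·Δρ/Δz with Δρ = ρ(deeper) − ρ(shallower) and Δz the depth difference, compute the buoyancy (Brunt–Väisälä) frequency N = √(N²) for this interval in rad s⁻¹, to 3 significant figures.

Δρ = 1026.85 − 1024.65 = 2.20 kg m⁻³ over Δz = 97.7 − 20 = 77.7 m.
N² = (9.8/1025.75) × (2.20/77.7) = 2.7051 × 10⁻⁴ s⁻².
N = √(2.7051 × 10⁻⁴) = 0.016447 rad s⁻¹ ≈ 0.0164 rad s⁻¹.

0.0164 rad s⁻¹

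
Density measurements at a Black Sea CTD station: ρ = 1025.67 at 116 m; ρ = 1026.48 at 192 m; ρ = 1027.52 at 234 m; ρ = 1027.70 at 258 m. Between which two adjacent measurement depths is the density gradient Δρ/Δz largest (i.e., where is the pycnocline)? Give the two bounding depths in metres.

192–234 m

Compute the density gradient over each adjacent pair:
  116–192 m: Δρ/Δz = 0.81/76 = 0.011 kg m⁻⁴
  192–234 m: Δρ/Δz = 1.04/42 = 0.025 kg m⁻⁴
  234–258 m: Δρ/Δz = 0.18/24 = 7.5 × 10⁻³ kg m⁻⁴
The largest gradient is in the 192–234 m interval — the pycnocline.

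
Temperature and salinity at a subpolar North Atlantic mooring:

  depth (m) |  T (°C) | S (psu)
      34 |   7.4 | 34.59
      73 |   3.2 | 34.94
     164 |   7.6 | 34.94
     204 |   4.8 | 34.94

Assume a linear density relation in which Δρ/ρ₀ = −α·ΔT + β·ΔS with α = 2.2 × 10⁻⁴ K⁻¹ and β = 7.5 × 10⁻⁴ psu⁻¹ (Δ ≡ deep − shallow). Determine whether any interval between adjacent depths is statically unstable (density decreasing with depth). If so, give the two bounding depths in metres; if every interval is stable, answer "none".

Evaluate Δρ/ρ₀ = −αΔT + βΔS across each adjacent pair:
  34–73 m: −αΔT+βΔS = −(2.2 × 10⁻⁴)(-4.2)+(7.5 × 10⁻⁴)(+0.35) = 1.2 × 10⁻³ → stable
  73–164 m: −αΔT+βΔS = −(2.2 × 10⁻⁴)(+4.4)+(7.5 × 10⁻⁴)(+0.00) = -9.7 × 10⁻⁴ → UNSTABLE
  164–204 m: −αΔT+βΔS = −(2.2 × 10⁻⁴)(-2.8)+(7.5 × 10⁻⁴)(+0.00) = 6.2 × 10⁻⁴ → stable
The 73–164 m interval has Δρ < 0: lighter water underlies denser water.

73–164 m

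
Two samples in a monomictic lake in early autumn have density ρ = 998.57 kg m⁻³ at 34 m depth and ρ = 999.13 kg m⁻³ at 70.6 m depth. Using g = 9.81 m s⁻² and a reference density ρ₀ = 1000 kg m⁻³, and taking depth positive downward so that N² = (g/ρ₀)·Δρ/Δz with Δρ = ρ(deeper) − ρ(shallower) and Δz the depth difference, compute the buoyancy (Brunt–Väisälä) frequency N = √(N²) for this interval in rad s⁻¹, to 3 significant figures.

Δρ = 999.13 − 998.57 = 0.56 kg m⁻³ over Δz = 70.6 − 34 = 36.6 m.
N² = (9.81/1000) × (0.56/36.6) = 1.5010 × 10⁻⁴ s⁻².
N = √(1.5010 × 10⁻⁴) = 0.012252 rad s⁻¹ ≈ 0.0123 rad s⁻¹.

0.0123 rad s⁻¹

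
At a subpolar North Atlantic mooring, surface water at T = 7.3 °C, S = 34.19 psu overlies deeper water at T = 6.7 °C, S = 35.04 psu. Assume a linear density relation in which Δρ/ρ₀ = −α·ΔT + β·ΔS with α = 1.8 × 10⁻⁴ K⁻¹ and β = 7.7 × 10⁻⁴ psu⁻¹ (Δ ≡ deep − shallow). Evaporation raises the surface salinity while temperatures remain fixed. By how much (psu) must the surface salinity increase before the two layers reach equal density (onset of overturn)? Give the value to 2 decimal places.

0.99 psu

Neutral buoyancy requires −α(T_deep − T_surf) + β(S_deep − S_surf′) = 0.
S_surf′ = S_deep − (α/β)·ΔT = 35.04 − (1.8 × 10⁻⁴/7.7 × 10⁻⁴)·(-0.6) = 35.1803 psu.
Increase required: 35.1803 − 34.19 = 0.9903 psu.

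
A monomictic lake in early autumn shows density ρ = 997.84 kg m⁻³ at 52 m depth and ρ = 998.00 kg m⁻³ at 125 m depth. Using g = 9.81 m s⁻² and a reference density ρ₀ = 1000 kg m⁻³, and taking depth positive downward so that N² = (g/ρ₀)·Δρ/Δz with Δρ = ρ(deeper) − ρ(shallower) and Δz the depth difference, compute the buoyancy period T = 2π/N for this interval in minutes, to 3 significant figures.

22.6 min

Δρ = 998.00 − 997.84 = 0.16 kg m⁻³ over Δz = 125 − 52 = 73 m.
N² = (9.81/1000) × (0.16/73) = 2.1501 × 10⁻⁵ s⁻².
N = √(2.1501 × 10⁻⁵) = 4.6369 × 10⁻³ rad s⁻¹, so T = 2π/N = 1.3550 × 10³ s = 22.583 min ≈ 22.6 min.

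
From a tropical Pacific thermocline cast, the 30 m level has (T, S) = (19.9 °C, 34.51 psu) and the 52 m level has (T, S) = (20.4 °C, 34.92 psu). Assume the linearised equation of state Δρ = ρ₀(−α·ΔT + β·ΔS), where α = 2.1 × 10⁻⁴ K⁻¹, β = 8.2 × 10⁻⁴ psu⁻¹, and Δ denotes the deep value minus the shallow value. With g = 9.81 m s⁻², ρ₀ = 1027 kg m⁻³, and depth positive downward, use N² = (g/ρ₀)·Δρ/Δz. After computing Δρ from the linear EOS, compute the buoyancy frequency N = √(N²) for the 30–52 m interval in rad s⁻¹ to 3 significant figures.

ΔT = +0.5 K, ΔS = +0.41 psu (deep − shallow).
Δρ/ρ₀ = −αΔT + βΔS = -1.05 × 10⁻⁴ + 3.362 × 10⁻⁴ = 2.312 × 10⁻⁴, so Δρ ≈ 0.2374 kg m⁻³.
N² = (g/ρ₀)·Δρ/Δz = g·(Δρ/ρ₀)/Δz = 9.81 × 2.312 × 10⁻⁴ / 22 = 1.0309 × 10⁻⁴ s⁻².
N = √(1.0309 × 10⁻⁴) = 0.010153 rad s⁻¹ ≈ 0.0102 rad s⁻¹.

0.0102 rad s⁻¹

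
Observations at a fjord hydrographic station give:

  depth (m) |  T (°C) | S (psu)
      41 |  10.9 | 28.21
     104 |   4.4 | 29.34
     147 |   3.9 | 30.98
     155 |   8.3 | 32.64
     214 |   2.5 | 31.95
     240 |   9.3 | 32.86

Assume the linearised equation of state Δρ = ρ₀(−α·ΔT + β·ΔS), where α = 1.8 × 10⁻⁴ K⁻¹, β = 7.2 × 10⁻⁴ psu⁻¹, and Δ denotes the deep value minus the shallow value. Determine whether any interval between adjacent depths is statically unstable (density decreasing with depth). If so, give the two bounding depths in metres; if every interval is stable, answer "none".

Evaluate Δρ/ρ₀ = −αΔT + βΔS across each adjacent pair:
  41–104 m: −αΔT+βΔS = −(1.8 × 10⁻⁴)(-6.5)+(7.2 × 10⁻⁴)(+1.13) = 2.0 × 10⁻³ → stable
  104–147 m: −αΔT+βΔS = −(1.8 × 10⁻⁴)(-0.5)+(7.2 × 10⁻⁴)(+1.64) = 1.3 × 10⁻³ → stable
  147–155 m: −αΔT+βΔS = −(1.8 × 10⁻⁴)(+4.4)+(7.2 × 10⁻⁴)(+1.66) = 4.0 × 10⁻⁴ → stable
  155–214 m: −αΔT+βΔS = −(1.8 × 10⁻⁴)(-5.8)+(7.2 × 10⁻⁴)(-0.69) = 5.5 × 10⁻⁴ → stable
  214–240 m: −αΔT+βΔS = −(1.8 × 10⁻⁴)(+6.8)+(7.2 × 10⁻⁴)(+0.91) = -5.7 × 10⁻⁴ → UNSTABLE
The 214–240 m interval has Δρ < 0: lighter water underlies denser water.

214–240 m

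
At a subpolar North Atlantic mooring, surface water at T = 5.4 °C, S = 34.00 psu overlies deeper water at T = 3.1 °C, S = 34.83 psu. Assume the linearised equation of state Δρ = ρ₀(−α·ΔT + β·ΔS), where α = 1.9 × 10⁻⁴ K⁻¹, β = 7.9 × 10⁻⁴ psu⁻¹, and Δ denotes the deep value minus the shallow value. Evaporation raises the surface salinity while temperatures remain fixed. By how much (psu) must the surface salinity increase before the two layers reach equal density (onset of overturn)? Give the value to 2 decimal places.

Neutral buoyancy requires −α(T_deep − T_surf) + β(S_deep − S_surf′) = 0.
S_surf′ = S_deep − (α/β)·ΔT = 34.83 − (1.9 × 10⁻⁴/7.9 × 10⁻⁴)·(-2.3) = 35.3832 psu.
Increase required: 35.3832 − 34.00 = 1.3832 psu.

1.38 psu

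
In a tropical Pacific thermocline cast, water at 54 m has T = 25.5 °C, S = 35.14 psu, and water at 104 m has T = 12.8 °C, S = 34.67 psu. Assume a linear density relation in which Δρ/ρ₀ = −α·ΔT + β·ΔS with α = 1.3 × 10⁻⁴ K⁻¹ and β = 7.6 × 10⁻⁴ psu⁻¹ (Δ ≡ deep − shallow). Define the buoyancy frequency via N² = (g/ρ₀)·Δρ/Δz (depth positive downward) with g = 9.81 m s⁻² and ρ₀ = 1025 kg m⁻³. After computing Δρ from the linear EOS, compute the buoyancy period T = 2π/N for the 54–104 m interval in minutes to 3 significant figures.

ΔT = -12.7 K, ΔS = -0.47 psu (deep − shallow).
Δρ/ρ₀ = −αΔT + βΔS = 1.651 × 10⁻³ − 3.572 × 10⁻⁴ = 1.2938 × 10⁻³, so Δρ ≈ 1.326 kg m⁻³.
N² = (g/ρ₀)·Δρ/Δz = g·(Δρ/ρ₀)/Δz = 9.81 × 1.2938 × 10⁻³ / 50 = 2.5384 × 10⁻⁴ s⁻².
N = √(2.5384 × 10⁻⁴) = 0.015932 rad s⁻¹ → T = 2π/N = 394.38 s = 6.5730 min ≈ 6.57 min.

6.57 min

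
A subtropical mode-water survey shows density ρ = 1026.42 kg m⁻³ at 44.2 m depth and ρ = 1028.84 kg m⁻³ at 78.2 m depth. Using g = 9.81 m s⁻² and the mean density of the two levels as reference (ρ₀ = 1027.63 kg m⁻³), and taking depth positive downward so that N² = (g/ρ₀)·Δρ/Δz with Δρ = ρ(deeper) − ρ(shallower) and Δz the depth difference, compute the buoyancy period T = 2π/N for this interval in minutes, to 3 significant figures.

4.02 min

Δρ = 1028.84 − 1026.42 = 2.42 kg m⁻³ over Δz = 78.2 − 44.2 = 34 m.
N² = (9.81/1027.63) × (2.42/34) = 6.7947 × 10⁻⁴ s⁻².
N = √(6.7947 × 10⁻⁴) = 0.026067 rad s⁻¹, so T = 2π/N = 241.04 s = 4.0173 min ≈ 4.02 min.
N² > 0, so the interval is statically stable.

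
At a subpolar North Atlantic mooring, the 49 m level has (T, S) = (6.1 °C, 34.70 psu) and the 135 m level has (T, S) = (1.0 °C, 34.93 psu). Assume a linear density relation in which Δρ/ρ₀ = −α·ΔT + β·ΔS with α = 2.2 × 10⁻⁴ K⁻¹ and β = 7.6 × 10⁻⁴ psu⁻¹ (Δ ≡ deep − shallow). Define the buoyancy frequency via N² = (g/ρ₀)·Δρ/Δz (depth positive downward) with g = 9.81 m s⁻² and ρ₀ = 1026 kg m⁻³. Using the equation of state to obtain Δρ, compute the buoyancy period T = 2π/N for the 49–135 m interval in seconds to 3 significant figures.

517 s

ΔT = -5.1 K, ΔS = +0.23 psu (deep − shallow).
Δρ/ρ₀ = −αΔT + βΔS = 1.122 × 10⁻³ + 1.748 × 10⁻⁴ = 1.2968 × 10⁻³, so Δρ ≈ 1.331 kg m⁻³.
N² = (g/ρ₀)·Δρ/Δz = g·(Δρ/ρ₀)/Δz = 9.81 × 1.2968 × 10⁻³ / 86 = 1.4793 × 10⁻⁴ s⁻².
N = √(1.4793 × 10⁻⁴) = 0.012163 rad s⁻¹ → T = 2π/N = 516.58 s ≈ 517 s.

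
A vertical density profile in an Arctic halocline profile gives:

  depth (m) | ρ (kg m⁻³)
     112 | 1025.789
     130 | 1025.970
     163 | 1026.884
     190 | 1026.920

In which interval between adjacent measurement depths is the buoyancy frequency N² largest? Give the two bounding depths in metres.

Compute the density gradient over each adjacent pair:
  112–130 m: Δρ/Δz = 0.181/18 = 0.010 kg m⁻⁴
  130–163 m: Δρ/Δz = 0.914/33 = 0.028 kg m⁻⁴
  163–190 m: Δρ/Δz = 0.036/27 = 1.3 × 10⁻³ kg m⁻⁴
The largest gradient is in the 130–163 m interval — the pycnocline.

130–163 m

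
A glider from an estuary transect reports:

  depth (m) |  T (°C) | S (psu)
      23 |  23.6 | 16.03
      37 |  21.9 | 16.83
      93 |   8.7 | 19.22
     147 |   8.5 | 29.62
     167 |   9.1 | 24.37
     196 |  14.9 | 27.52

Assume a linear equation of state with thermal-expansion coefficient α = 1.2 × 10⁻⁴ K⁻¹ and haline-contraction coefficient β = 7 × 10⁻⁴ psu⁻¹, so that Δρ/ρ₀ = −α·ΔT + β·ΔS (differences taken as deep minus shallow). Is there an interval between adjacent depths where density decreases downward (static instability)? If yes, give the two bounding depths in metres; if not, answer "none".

147–167 m

Evaluate Δρ/ρ₀ = −αΔT + βΔS across each adjacent pair:
  23–37 m: −αΔT+βΔS = −(1.2 × 10⁻⁴)(-1.7)+(7 × 10⁻⁴)(+0.80) = 7.6 × 10⁻⁴ → stable
  37–93 m: −αΔT+βΔS = −(1.2 × 10⁻⁴)(-13.2)+(7 × 10⁻⁴)(+2.39) = 3.3 × 10⁻³ → stable
  93–147 m: −αΔT+βΔS = −(1.2 × 10⁻⁴)(-0.2)+(7 × 10⁻⁴)(+10.40) = 7.3 × 10⁻³ → stable
  147–167 m: −αΔT+βΔS = −(1.2 × 10⁻⁴)(+0.6)+(7 × 10⁻⁴)(-5.25) = -3.7 × 10⁻³ → UNSTABLE
  167–196 m: −αΔT+βΔS = −(1.2 × 10⁻⁴)(+5.8)+(7 × 10⁻⁴)(+3.15) = 1.5 × 10⁻³ → stable
The 147–167 m interval has Δρ < 0: lighter water underlies denser water.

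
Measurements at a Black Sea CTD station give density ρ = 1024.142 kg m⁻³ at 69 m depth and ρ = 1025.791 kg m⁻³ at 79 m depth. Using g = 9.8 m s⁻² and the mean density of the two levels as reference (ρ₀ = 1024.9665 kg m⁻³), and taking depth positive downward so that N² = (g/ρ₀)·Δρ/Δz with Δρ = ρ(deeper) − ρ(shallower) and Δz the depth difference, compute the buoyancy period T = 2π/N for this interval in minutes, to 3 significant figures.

Δρ = 1025.791 − 1024.142 = 1.649 kg m⁻³ over Δz = 79 − 69 = 10 m.
N² = (9.8/1024.9665) × (1.649/10) = 1.5767 × 10⁻³ s⁻².
N = √(1.5767 × 10⁻³) = 0.039708 rad s⁻¹, so T = 2π/N = 158.23 s = 2.6372 min ≈ 2.64 min.

2.64 min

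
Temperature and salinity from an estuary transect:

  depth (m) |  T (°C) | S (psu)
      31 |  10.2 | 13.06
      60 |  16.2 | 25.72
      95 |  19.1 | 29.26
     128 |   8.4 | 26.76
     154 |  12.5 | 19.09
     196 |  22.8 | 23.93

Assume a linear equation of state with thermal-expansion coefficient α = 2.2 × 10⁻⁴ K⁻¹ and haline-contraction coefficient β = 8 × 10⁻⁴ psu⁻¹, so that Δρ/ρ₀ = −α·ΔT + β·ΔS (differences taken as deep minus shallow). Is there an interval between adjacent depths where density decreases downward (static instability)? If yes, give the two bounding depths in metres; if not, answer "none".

Evaluate Δρ/ρ₀ = −αΔT + βΔS across each adjacent pair:
  31–60 m: −αΔT+βΔS = −(2.2 × 10⁻⁴)(+6.0)+(8 × 10⁻⁴)(+12.66) = 8.8 × 10⁻³ → stable
  60–95 m: −αΔT+βΔS = −(2.2 × 10⁻⁴)(+2.9)+(8 × 10⁻⁴)(+3.54) = 2.2 × 10⁻³ → stable
  95–128 m: −αΔT+βΔS = −(2.2 × 10⁻⁴)(-10.7)+(8 × 10⁻⁴)(-2.50) = 3.5 × 10⁻⁴ → stable
  128–154 m: −αΔT+βΔS = −(2.2 × 10⁻⁴)(+4.1)+(8 × 10⁻⁴)(-7.67) = -7.0 × 10⁻³ → UNSTABLE
  154–196 m: −αΔT+βΔS = −(2.2 × 10⁻⁴)(+10.3)+(8 × 10⁻⁴)(+4.84) = 1.6 × 10⁻³ → stable
The 128–154 m interval has Δρ < 0: lighter water underlies denser water.

128–154 m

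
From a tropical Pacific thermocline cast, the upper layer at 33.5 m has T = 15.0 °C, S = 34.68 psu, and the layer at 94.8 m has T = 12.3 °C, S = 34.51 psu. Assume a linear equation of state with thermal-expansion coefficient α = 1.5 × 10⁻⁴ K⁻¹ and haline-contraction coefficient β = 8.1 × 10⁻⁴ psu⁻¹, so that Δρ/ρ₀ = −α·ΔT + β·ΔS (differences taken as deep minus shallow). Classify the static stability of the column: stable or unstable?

stable

ΔT = 12.3 − 15.0 = -2.7 K and ΔS = 34.51 − 34.68 = -0.17 psu (deep − shallow).
−αΔT = 4.05 × 10⁻⁴; βΔS = -1.377 × 10⁻⁴; sum Δρ/ρ₀ = 2.673 × 10⁻⁴.
Δρ/ρ₀ > 0, so Δρ > 0: deeper water is denser → statically stable.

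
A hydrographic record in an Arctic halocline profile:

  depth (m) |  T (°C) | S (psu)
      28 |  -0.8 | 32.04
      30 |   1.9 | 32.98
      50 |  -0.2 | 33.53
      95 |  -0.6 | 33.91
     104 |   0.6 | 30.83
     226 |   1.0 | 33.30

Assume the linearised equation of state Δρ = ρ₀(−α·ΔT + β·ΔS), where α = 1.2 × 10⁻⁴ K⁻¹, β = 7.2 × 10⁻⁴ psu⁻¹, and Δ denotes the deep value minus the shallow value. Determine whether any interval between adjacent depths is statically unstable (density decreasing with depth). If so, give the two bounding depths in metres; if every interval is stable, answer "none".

Evaluate Δρ/ρ₀ = −αΔT + βΔS across each adjacent pair:
  28–30 m: −αΔT+βΔS = −(1.2 × 10⁻⁴)(+2.7)+(7.2 × 10⁻⁴)(+0.94) = 3.5 × 10⁻⁴ → stable
  30–50 m: −αΔT+βΔS = −(1.2 × 10⁻⁴)(-2.1)+(7.2 × 10⁻⁴)(+0.55) = 6.5 × 10⁻⁴ → stable
  50–95 m: −αΔT+βΔS = −(1.2 × 10⁻⁴)(-0.4)+(7.2 × 10⁻⁴)(+0.38) = 3.2 × 10⁻⁴ → stable
  95–104 m: −αΔT+βΔS = −(1.2 × 10⁻⁴)(+1.2)+(7.2 × 10⁻⁴)(-3.08) = -2.4 × 10⁻³ → UNSTABLE
  104–226 m: −αΔT+βΔS = −(1.2 × 10⁻⁴)(+0.4)+(7.2 × 10⁻⁴)(+2.47) = 1.7 × 10⁻³ → stable
The 95–104 m interval has Δρ < 0: lighter water underlies denser water.

95–104 m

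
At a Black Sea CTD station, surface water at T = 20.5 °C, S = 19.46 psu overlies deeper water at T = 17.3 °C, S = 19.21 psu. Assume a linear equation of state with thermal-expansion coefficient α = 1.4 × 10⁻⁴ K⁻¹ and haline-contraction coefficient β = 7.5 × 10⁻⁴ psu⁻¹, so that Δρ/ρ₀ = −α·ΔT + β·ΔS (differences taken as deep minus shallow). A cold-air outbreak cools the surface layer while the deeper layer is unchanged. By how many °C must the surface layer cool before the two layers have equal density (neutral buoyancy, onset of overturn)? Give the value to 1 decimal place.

Neutral buoyancy requires Δρ = 0, i.e. −α(T_deep − T_surf′) + β(S_deep − S_surf) = 0.
T_surf′ = T_deep − (β/α)·ΔS = 17.3 − (7.5 × 10⁻⁴/1.4 × 10⁻⁴)·(-0.25) = 18.639 °C.
Cooling required: 20.5 − (18.639) = 1.861 °C.

1.9 °C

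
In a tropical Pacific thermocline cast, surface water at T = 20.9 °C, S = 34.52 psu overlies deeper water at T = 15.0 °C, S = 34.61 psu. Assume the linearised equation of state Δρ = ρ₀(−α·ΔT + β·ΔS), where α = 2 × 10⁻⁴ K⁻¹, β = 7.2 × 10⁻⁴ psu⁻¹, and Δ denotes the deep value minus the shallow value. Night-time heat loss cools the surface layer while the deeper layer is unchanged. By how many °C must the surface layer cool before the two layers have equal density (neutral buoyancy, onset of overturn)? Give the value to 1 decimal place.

Neutral buoyancy requires Δρ = 0, i.e. −α(T_deep − T_surf′) + β(S_deep − S_surf) = 0.
T_surf′ = T_deep − (β/α)·ΔS = 15.0 − (7.2 × 10⁻⁴/2 × 10⁻⁴)·(+0.09) = 14.676 °C.
Cooling required: 20.9 − (14.676) = 6.224 °C.

6.2 °C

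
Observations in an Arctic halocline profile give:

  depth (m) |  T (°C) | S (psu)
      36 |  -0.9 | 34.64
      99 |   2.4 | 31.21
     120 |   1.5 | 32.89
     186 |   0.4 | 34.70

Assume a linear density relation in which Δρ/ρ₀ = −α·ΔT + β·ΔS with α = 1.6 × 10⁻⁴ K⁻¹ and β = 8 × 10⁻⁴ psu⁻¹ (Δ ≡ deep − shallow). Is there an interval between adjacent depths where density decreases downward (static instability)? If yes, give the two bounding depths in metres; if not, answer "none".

Evaluate Δρ/ρ₀ = −αΔT + βΔS across each adjacent pair:
  36–99 m: −αΔT+βΔS = −(1.6 × 10⁻⁴)(+3.3)+(8 × 10⁻⁴)(-3.43) = -3.3 × 10⁻³ → UNSTABLE
  99–120 m: −αΔT+βΔS = −(1.6 × 10⁻⁴)(-0.9)+(8 × 10⁻⁴)(+1.68) = 1.5 × 10⁻³ → stable
  120–186 m: −αΔT+βΔS = −(1.6 × 10⁻⁴)(-1.1)+(8 × 10⁻⁴)(+1.81) = 1.6 × 10⁻³ → stable
The 36–99 m interval has Δρ < 0: lighter water underlies denser water.

36–99 m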